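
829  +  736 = 1565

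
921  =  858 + 63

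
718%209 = 91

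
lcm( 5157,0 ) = 0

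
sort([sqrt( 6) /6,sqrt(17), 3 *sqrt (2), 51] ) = [ sqrt(6 )/6, sqrt(17), 3*sqrt( 2 ),51]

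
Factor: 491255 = 5^1*98251^1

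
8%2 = 0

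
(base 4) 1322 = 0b1111010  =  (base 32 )3q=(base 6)322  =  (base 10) 122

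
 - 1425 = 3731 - 5156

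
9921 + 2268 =12189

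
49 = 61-12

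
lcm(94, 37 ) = 3478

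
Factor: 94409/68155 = 5^( - 1 )*7^1*43^( - 1 )*317^( - 1 )*13487^1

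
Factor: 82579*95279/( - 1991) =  - 7868044541/1991 = - 7^1*11^( - 1)*47^1*181^( - 1 )*251^1 * 95279^1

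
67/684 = 67/684 = 0.10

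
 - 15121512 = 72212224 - 87333736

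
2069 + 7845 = 9914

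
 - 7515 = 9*(-835) 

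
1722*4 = 6888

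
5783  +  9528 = 15311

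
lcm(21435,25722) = 128610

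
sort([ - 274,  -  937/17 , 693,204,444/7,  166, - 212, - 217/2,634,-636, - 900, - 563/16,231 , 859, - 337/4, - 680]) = [  -  900 , - 680, - 636, - 274 ,  -  212,-217/2, - 337/4 , - 937/17,-563/16, 444/7 , 166,204, 231,  634,  693, 859] 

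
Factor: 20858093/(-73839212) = -2^ ( - 2)*59^1*2389^( - 1 )*7727^( - 1)*353527^1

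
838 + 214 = 1052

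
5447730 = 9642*565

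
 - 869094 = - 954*911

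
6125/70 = 87 + 1/2 = 87.50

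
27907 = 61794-33887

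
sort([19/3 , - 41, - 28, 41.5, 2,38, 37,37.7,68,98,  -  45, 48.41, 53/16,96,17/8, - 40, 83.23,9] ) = [ - 45, - 41 , - 40, - 28, 2, 17/8, 53/16,19/3, 9,  37, 37.7, 38,41.5, 48.41, 68,83.23, 96, 98]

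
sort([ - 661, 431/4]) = [ - 661, 431/4 ]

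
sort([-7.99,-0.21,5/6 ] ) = [  -  7.99, -0.21,  5/6 ]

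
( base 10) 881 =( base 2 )1101110001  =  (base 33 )qn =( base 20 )241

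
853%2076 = 853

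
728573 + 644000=1372573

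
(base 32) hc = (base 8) 1054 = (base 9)677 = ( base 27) KG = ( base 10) 556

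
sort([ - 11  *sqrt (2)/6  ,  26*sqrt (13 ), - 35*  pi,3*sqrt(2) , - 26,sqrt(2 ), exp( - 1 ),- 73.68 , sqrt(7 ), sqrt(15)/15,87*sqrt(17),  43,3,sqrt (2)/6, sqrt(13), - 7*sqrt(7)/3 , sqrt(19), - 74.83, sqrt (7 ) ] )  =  [ - 35 * pi, - 74.83, - 73.68, - 26, - 7*sqrt (7)/3, - 11*sqrt(2 )/6,sqrt( 2)/6,  sqrt( 15)/15,exp(-1),sqrt(2), sqrt(7), sqrt( 7),3, sqrt(13),3 *sqrt(2),sqrt( 19), 43, 26* sqrt(13),87*sqrt(17) ]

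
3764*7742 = 29140888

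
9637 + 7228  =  16865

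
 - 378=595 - 973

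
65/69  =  65/69 = 0.94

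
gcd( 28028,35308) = 364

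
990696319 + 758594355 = 1749290674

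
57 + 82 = 139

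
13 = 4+9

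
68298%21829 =2811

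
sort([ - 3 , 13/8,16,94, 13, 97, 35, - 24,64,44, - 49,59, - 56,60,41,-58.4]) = [ - 58.4, - 56 ,-49, - 24,-3,13/8, 13,16 , 35,  41,44,59,60,64, 94,97 ] 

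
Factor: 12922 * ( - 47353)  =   - 2^1*7^1* 13^1 * 71^1 * 47353^1 = - 611895466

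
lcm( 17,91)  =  1547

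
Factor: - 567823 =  - 349^1*1627^1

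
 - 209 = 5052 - 5261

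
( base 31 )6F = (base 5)1301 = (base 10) 201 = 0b11001001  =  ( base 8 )311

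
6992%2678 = 1636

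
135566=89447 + 46119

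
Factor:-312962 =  - 2^1*13^1*12037^1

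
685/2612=685/2612= 0.26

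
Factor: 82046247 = 3^1*83^1*329503^1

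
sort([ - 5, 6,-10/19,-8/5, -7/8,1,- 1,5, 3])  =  [ - 5 ,-8/5, - 1, - 7/8, - 10/19 , 1,3,  5,6 ] 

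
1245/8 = 155 +5/8 = 155.62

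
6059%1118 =469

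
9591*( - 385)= - 3692535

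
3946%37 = 24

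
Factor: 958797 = 3^4*7^1*19^1 * 89^1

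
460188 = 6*76698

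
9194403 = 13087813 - 3893410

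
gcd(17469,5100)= 3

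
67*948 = 63516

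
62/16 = 3 +7/8 = 3.88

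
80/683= 80/683  =  0.12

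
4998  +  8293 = 13291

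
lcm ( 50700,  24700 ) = 963300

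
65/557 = 65/557 = 0.12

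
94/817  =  94/817=0.12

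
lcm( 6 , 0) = 0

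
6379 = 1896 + 4483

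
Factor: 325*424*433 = 59667400 = 2^3*5^2*13^1*53^1*433^1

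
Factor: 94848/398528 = 2^1*3^1*19^1 * 479^( - 1)=114/479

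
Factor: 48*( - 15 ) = -720 = -  2^4*3^2*5^1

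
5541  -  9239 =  - 3698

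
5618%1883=1852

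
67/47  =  1 + 20/47 = 1.43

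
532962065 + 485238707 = 1018200772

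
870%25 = 20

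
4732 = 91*52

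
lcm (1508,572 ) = 16588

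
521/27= 19 + 8/27 = 19.30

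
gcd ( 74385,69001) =1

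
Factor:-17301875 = -5^4 * 19^1*31^1*47^1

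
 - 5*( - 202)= 1010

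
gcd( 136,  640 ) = 8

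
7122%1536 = 978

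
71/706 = 71/706 = 0.10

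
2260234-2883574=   -  623340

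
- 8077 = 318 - 8395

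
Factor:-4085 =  - 5^1*19^1*43^1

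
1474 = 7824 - 6350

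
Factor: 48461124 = 2^2*3^1 * 1031^1 * 3917^1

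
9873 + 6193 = 16066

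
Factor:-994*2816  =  -2^9*7^1*11^1 * 71^1= - 2799104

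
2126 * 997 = 2119622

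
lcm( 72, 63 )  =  504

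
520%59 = 48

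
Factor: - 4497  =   - 3^1*1499^1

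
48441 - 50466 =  - 2025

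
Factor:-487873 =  - 487873^1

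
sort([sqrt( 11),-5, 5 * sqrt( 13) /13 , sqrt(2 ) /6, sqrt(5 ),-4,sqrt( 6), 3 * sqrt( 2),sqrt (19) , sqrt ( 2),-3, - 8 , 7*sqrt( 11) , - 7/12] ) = [  -  8,-5, - 4 ,-3, - 7/12, sqrt( 2)/6,5*sqrt( 13)/13  ,  sqrt( 2),sqrt ( 5 ), sqrt(6), sqrt( 11 ), 3*sqrt( 2), sqrt( 19 ), 7*sqrt( 11) ] 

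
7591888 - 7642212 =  - 50324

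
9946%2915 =1201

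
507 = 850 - 343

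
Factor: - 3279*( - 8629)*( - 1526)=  - 43177393266 = - 2^1*3^1*7^1*109^1*1093^1*8629^1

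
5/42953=5/42953 =0.00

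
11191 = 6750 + 4441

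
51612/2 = 25806 = 25806.00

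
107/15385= 107/15385  =  0.01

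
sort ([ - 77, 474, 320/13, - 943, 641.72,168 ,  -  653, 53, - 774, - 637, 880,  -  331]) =[ - 943, - 774,- 653, - 637, - 331,- 77, 320/13, 53,168,474 , 641.72,880]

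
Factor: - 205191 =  - 3^2*  7^1 * 3257^1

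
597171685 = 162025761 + 435145924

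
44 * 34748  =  1528912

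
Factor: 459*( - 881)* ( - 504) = 203807016 = 2^3 * 3^5*7^1 * 17^1*881^1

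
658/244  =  329/122 = 2.70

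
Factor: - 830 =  - 2^1*5^1*83^1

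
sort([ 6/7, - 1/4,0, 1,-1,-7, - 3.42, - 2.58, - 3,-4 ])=[-7, - 4, - 3.42,-3,-2.58,-1,-1/4, 0,6/7,  1]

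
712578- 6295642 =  - 5583064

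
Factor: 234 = 2^1*3^2*13^1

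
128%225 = 128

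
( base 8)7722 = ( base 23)7F2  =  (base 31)46K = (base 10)4050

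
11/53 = 11/53 = 0.21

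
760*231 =175560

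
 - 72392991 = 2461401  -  74854392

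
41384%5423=3423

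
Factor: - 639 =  - 3^2*71^1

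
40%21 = 19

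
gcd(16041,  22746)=3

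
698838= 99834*7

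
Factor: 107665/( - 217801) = -5^1*61^1*617^( - 1 )= - 305/617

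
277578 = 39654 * 7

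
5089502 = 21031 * 242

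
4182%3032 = 1150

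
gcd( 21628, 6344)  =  4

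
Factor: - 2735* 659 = -1802365 = - 5^1*547^1*659^1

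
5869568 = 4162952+1706616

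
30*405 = 12150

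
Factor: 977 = 977^1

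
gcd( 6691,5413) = 1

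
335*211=70685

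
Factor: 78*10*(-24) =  - 18720 = - 2^5*3^2*5^1  *13^1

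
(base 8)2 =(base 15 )2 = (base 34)2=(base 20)2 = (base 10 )2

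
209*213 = 44517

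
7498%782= 460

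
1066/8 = 533/4 = 133.25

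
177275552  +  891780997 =1069056549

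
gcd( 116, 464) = 116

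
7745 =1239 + 6506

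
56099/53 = 1058 + 25/53 = 1058.47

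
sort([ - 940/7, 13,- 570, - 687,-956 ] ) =[ - 956, - 687,  -  570, - 940/7, 13]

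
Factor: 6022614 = 2^1*3^1 * 13^1*77213^1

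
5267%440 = 427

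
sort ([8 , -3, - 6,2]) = [ - 6,-3,2,8]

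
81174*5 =405870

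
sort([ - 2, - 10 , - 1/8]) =[-10, - 2, - 1/8]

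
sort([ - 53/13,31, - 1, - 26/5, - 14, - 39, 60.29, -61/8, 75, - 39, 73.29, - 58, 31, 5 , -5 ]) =[-58, - 39, - 39,-14,-61/8, -26/5,- 5, - 53/13, - 1,5 , 31, 31,  60.29, 73.29,75]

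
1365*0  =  0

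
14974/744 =20+47/372=20.13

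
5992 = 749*8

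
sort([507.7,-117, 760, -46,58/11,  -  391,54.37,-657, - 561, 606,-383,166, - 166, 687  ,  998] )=[- 657,- 561, - 391,-383, - 166, - 117 , -46, 58/11, 54.37, 166, 507.7, 606, 687, 760,998] 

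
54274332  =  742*73146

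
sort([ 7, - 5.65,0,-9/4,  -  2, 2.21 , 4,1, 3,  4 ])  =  [-5.65,-9/4,  -  2,  0,1,2.21, 3,4, 4,7 ] 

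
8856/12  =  738 =738.00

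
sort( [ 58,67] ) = [58,67]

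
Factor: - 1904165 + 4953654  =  1423^1*2143^1 = 3049489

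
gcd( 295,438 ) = 1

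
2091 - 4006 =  - 1915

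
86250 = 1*86250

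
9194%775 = 669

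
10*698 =6980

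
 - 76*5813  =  -441788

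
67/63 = 1 + 4/63 = 1.06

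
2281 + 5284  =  7565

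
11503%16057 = 11503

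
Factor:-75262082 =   -  2^1*7^1*431^1*12473^1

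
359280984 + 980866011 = 1340146995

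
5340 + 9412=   14752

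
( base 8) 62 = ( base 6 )122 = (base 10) 50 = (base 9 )55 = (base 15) 35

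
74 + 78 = 152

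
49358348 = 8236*5993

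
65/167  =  65/167 = 0.39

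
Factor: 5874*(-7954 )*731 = -2^2 * 3^1*11^1*17^1*41^1 * 43^1 *89^1*97^1 = -34153632876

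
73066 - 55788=17278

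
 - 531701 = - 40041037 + 39509336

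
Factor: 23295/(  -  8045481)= - 7765/2681827= - 5^1*1553^1*2681827^ ( -1)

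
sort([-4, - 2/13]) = [  -  4, - 2/13]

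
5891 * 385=2268035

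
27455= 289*95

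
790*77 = 60830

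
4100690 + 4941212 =9041902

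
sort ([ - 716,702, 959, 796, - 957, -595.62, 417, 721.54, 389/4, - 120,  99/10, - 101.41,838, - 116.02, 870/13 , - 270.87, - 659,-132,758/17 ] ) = [ - 957, - 716, - 659, - 595.62, - 270.87, - 132, - 120, - 116.02, - 101.41, 99/10, 758/17,870/13, 389/4,417,702,  721.54, 796,838, 959] 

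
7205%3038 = 1129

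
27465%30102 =27465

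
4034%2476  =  1558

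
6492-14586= - 8094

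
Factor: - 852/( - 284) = 3   =  3^1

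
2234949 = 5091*439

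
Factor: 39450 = 2^1*3^1*5^2*263^1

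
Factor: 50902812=2^2*3^2*41^1*34487^1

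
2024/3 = 2024/3 = 674.67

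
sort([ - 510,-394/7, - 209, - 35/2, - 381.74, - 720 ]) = [  -  720,-510, - 381.74  , - 209,-394/7, - 35/2] 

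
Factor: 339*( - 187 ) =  - 3^1* 11^1*17^1*113^1 = - 63393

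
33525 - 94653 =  - 61128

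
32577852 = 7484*4353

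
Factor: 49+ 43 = 2^2*23^1  =  92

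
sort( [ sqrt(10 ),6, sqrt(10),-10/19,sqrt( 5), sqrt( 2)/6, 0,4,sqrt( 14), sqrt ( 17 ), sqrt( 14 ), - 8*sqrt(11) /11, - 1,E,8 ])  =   [ - 8* sqrt(11)/11,  -  1,-10/19,0,  sqrt( 2 ) /6 , sqrt(5),  E,sqrt(10),sqrt ( 10),sqrt(14),sqrt(14 ),4, sqrt (17),6, 8]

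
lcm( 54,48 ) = 432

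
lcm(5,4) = 20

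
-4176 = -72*58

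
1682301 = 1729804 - 47503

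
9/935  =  9/935=0.01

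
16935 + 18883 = 35818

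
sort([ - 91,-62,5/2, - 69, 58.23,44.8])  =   [ - 91 , - 69, - 62, 5/2,44.8, 58.23]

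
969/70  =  969/70 = 13.84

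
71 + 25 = 96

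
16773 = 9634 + 7139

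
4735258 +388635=5123893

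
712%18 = 10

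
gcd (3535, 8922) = 1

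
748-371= 377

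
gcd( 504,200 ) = 8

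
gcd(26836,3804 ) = 4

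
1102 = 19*58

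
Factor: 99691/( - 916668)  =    -  2^ ( -2 )*3^( - 2 )*131^1*761^1*25463^( - 1)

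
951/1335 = 317/445= 0.71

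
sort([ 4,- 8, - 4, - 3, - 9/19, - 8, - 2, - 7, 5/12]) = [ - 8,-8, -7, - 4, - 3, - 2, - 9/19,5/12, 4]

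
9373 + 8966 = 18339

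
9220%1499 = 226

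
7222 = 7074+148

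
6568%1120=968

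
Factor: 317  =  317^1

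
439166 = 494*889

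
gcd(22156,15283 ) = 29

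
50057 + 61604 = 111661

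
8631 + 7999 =16630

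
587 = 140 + 447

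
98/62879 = 98/62879  =  0.00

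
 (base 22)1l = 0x2B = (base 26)1h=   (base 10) 43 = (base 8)53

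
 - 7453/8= - 932 + 3/8 =- 931.62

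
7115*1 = 7115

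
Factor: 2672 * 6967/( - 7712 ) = - 1163489/482 = - 2^ ( - 1)*167^1*241^( - 1)  *  6967^1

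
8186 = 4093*2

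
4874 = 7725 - 2851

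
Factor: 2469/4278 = 2^ ( -1)*23^(  -  1)*31^( - 1)*823^1=823/1426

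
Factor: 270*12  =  2^3*3^4*5^1 = 3240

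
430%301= 129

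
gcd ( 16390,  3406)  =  2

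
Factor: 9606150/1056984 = 1601025/176164=2^(-2)*3^1*5^2*21347^1*44041^( - 1)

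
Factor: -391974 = -2^1 * 3^1*11^1*5939^1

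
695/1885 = 139/377=0.37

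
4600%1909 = 782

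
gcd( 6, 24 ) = 6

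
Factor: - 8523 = - 3^2 *947^1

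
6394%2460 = 1474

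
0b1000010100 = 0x214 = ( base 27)jj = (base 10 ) 532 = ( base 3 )201201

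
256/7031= 256/7031 =0.04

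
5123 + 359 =5482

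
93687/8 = 93687/8= 11710.88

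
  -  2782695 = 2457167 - 5239862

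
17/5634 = 17/5634=0.00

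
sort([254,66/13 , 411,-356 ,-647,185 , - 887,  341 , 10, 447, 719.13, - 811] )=[-887 ,- 811,-647,-356,66/13,10, 185,254,  341,411,447,  719.13 ]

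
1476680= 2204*670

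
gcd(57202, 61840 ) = 1546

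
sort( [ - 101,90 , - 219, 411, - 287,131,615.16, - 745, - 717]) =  [ - 745, - 717,  -  287,-219,  -  101, 90, 131, 411,615.16] 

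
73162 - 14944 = 58218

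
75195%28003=19189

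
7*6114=42798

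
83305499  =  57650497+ 25655002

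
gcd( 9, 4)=1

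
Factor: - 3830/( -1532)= 2^(-1 )*5^1= 5/2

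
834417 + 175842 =1010259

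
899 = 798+101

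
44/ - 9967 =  - 1 + 9923/9967 = - 0.00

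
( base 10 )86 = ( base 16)56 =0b1010110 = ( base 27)35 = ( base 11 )79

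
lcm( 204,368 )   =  18768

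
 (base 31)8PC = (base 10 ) 8475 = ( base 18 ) 182F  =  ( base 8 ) 20433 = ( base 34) 7B9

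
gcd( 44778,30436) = 2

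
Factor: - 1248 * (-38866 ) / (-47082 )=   -2^5*7^(-1 )*13^1*19^(-1)*59^( - 1)*19433^1 = -8084128/7847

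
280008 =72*3889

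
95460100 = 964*99025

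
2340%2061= 279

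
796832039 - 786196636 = 10635403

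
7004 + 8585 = 15589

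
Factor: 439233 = 3^1*41^1*3571^1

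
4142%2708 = 1434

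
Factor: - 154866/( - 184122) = 3^(-1)*193^( - 1 )*487^1 = 487/579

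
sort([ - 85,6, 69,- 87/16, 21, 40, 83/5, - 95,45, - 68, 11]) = [ - 95, - 85, - 68, - 87/16, 6, 11, 83/5, 21,  40,45,69] 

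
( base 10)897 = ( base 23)1g0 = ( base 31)ST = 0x381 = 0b1110000001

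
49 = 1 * 49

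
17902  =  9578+8324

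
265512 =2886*92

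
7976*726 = 5790576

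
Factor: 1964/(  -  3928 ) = - 2^( - 1) = -1/2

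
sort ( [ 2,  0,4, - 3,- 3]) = [ -3,  -  3, 0, 2, 4] 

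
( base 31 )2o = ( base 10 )86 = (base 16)56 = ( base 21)42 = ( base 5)321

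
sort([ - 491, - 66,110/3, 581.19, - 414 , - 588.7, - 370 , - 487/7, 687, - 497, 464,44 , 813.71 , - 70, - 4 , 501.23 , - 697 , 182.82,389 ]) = [ - 697 , - 588.7,-497, - 491, - 414, - 370, - 70, - 487/7, - 66, - 4, 110/3,44, 182.82,389,464 , 501.23 , 581.19 , 687, 813.71 ] 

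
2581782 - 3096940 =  - 515158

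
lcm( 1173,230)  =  11730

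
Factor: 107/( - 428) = - 2^(- 2 )  =  - 1/4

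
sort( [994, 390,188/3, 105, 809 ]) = [188/3, 105, 390,809 , 994 ]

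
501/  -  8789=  - 501/8789=   - 0.06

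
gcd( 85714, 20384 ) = 2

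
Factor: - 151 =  - 151^1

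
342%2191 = 342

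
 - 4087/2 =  - 4087/2 = - 2043.50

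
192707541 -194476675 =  - 1769134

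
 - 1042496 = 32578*( -32)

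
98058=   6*16343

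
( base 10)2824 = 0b101100001000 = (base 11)2138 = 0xB08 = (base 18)8cg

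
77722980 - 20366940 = 57356040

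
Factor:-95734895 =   -  5^1*103^1* 185893^1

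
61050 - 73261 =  - 12211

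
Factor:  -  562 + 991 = 3^1*11^1 * 13^1 = 429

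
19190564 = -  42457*( - 452 ) 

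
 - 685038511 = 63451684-748490195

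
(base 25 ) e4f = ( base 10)8865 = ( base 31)96u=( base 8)21241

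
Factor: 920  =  2^3*5^1*23^1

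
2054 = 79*26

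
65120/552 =117+67/69 = 117.97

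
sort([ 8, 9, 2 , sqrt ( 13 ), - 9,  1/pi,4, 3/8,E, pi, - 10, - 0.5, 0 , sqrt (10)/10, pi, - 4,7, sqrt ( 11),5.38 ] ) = [ - 10, - 9, - 4, - 0.5, 0,sqrt( 10)/10,1/pi,3/8, 2, E, pi, pi,sqrt(11 ) , sqrt(13 ), 4 , 5.38, 7,8, 9] 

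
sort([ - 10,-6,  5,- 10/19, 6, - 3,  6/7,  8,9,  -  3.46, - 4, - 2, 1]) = [ - 10, - 6 , - 4, - 3.46,-3, - 2, - 10/19, 6/7, 1,  5, 6,8,9 ]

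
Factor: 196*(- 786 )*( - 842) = 2^4*3^1 *7^2*131^1*421^1 =129715152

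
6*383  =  2298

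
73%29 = 15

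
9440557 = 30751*307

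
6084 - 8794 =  - 2710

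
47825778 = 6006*7963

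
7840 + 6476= 14316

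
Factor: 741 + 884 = 1625 = 5^3*13^1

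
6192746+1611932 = 7804678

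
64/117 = 64/117 = 0.55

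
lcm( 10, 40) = 40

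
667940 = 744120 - 76180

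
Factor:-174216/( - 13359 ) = 2^3*7^1*17^1*73^( - 1) = 952/73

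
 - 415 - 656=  - 1071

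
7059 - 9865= -2806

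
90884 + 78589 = 169473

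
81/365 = 81/365 = 0.22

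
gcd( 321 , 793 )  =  1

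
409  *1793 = 733337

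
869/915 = 869/915 = 0.95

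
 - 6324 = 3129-9453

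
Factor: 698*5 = 2^1*5^1*349^1 = 3490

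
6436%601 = 426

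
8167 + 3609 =11776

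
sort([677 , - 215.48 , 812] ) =[-215.48,677,812]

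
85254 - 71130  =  14124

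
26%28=26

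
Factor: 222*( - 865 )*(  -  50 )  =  2^2*3^1*5^3*37^1*173^1 = 9601500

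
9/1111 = 9/1111=0.01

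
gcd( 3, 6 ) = 3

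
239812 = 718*334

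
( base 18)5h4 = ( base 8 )3612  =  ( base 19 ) 56B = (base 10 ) 1930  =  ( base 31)208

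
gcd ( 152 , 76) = 76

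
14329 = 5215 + 9114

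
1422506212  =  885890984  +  536615228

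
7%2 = 1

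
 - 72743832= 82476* ( - 882) 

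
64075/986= 64075/986 = 64.98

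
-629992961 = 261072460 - 891065421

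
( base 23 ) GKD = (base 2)10001011101001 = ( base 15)29ac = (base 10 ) 8937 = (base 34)7ot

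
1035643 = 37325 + 998318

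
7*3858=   27006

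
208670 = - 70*( - 2981) 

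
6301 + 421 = 6722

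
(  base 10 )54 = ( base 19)2g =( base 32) 1m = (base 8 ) 66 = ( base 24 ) 26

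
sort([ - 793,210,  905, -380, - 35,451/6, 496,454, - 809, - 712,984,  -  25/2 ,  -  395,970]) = [- 809,- 793, - 712 ,-395, - 380 , - 35, - 25/2,451/6,210,454,496,905,970,984 ] 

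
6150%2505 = 1140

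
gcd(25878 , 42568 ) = 2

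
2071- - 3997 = 6068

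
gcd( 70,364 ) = 14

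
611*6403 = 3912233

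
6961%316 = 9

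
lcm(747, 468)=38844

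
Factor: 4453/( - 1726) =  - 2^( - 1) * 61^1*73^1*863^( - 1 ) 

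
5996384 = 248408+5747976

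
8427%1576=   547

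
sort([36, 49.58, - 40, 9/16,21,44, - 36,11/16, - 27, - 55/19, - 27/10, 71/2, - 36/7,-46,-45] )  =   [ -46, - 45, - 40, - 36, - 27, - 36/7 , - 55/19, -27/10,9/16, 11/16,21, 71/2,  36,44,49.58]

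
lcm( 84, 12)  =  84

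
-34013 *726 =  - 24693438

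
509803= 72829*7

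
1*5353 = 5353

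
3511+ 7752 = 11263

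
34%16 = 2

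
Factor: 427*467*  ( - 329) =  - 7^2 * 47^1*61^1*467^1 = - 65605561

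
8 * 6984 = 55872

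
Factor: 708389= 11^1*64399^1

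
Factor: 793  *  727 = 576511 = 13^1*61^1*727^1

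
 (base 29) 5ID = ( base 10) 4740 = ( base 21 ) aff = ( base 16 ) 1284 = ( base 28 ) 618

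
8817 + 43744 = 52561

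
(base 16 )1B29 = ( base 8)15451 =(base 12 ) 4035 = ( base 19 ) 104I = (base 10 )6953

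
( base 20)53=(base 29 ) 3G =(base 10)103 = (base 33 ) 34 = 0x67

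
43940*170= 7469800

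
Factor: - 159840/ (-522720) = 11^( - 2 ) * 37^1 = 37/121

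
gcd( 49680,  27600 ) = 5520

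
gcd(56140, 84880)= 20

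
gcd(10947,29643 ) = 123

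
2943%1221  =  501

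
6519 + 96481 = 103000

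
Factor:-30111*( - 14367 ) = 3^2*4789^1*10037^1 = 432604737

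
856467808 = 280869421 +575598387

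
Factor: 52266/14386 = 3^1*31^1*281^1*7193^( - 1 ) = 26133/7193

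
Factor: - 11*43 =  - 473 = - 11^1 *43^1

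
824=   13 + 811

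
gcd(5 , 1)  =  1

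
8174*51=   416874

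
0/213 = 0 = 0.00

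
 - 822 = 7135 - 7957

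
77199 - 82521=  - 5322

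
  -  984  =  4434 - 5418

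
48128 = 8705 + 39423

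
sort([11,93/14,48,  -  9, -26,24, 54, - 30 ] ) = [ - 30, - 26, - 9,93/14, 11,24,48, 54 ] 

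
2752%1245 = 262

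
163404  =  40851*4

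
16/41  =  16/41 = 0.39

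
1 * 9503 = 9503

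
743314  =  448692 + 294622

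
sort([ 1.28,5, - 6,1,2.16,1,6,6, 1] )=[ - 6, 1, 1, 1 , 1.28,2.16,  5, 6,6 ]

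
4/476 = 1/119= 0.01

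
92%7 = 1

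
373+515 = 888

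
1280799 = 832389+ 448410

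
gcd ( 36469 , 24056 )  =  1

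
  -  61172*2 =-122344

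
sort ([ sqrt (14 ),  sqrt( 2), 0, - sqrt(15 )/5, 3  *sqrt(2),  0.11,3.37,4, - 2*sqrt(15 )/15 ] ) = [ -sqrt(15 ) /5, - 2*sqrt(15)/15,0,  0.11, sqrt(2 ), 3.37, sqrt( 14), 4, 3*sqrt(2 )]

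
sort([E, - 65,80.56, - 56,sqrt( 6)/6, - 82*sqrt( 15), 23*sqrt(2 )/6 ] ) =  [  -  82*sqrt( 15),-65, - 56,sqrt( 6)/6,E,23*sqrt(2) /6,80.56]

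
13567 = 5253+8314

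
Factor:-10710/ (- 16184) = 45/68 = 2^( - 2 )*3^2*5^1*17^( -1) 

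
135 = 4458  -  4323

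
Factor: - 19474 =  - 2^1*7^1*13^1 * 107^1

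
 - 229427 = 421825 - 651252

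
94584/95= 995 + 59/95= 995.62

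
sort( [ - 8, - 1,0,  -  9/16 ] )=[ - 8, - 1, - 9/16,0 ] 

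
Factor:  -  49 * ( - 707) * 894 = 2^1 * 3^1*7^3*101^1 * 149^1 = 30970842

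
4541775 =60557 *75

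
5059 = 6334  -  1275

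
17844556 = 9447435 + 8397121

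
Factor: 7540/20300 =5^ (-1)*7^( - 1 )*13^1= 13/35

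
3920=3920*1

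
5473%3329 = 2144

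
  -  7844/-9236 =1961/2309 = 0.85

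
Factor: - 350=- 2^1*5^2*7^1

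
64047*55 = 3522585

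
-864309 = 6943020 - 7807329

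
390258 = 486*803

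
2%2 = 0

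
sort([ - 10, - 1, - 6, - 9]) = [ - 10, - 9,-6, - 1] 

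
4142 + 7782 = 11924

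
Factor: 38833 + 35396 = 3^1*109^1 * 227^1 = 74229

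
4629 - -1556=6185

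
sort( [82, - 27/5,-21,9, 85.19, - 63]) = [-63, - 21  , -27/5,9,82,85.19 ] 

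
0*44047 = 0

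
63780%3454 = 1608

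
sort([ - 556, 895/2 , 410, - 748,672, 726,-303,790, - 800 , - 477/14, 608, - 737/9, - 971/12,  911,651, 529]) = [ - 800, - 748 , - 556, - 303, - 737/9, - 971/12, - 477/14,410,895/2, 529,608,651 , 672, 726, 790,911]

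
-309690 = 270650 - 580340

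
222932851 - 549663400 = -326730549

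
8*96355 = 770840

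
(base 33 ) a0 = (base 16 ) 14A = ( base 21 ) FF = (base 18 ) 106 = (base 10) 330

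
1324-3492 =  - 2168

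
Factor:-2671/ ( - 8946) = 2^(-1) * 3^( - 2 )*7^( - 1 )*71^(- 1) *2671^1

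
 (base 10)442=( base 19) 145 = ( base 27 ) ga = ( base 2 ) 110111010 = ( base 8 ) 672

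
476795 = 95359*5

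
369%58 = 21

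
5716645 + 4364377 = 10081022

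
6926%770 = 766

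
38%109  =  38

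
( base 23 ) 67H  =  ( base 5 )101402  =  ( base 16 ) D18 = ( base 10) 3352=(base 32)38o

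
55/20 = 11/4 = 2.75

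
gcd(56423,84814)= 1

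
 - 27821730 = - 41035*678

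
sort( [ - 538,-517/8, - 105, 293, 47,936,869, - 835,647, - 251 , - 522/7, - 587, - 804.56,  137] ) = [ - 835, - 804.56, - 587, - 538, - 251,-105, - 522/7, - 517/8, 47,137,293,647,869,936 ]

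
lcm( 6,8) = 24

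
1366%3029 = 1366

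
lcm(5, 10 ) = 10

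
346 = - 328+674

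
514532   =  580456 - 65924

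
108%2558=108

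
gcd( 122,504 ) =2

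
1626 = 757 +869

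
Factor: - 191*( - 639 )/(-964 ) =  - 2^( -2) * 3^2*71^1*191^1 * 241^(-1 ) = - 122049/964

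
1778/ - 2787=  - 1778/2787=- 0.64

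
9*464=4176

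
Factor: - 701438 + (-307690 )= - 2^3*3^1*19^1*2213^1 = -1009128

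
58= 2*29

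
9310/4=4655/2 = 2327.50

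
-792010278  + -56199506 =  - 848209784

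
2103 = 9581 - 7478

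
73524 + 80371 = 153895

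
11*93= 1023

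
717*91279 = 65447043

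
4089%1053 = 930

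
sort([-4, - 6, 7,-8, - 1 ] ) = [-8, - 6, - 4,- 1, 7] 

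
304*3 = 912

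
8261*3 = 24783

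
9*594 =5346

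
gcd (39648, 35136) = 96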